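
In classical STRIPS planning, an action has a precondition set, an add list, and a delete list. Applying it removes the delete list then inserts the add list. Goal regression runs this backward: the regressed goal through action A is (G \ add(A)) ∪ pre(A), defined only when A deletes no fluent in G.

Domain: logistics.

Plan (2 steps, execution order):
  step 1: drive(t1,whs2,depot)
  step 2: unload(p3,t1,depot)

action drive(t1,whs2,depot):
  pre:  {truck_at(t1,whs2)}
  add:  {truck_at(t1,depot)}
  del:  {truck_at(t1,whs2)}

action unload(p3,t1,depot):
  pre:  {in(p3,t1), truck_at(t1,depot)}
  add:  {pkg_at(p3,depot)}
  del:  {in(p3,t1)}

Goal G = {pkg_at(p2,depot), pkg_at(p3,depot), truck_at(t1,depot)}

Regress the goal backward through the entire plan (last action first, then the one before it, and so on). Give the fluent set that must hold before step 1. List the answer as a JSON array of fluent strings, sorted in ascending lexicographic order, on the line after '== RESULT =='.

Work backward from the goal:
  through step 2 (unload(p3,t1,depot)): drop {pkg_at(p3,depot)}, keep {pkg_at(p2,depot), truck_at(t1,depot)}, require {in(p3,t1), truck_at(t1,depot)}
    → {in(p3,t1), pkg_at(p2,depot), truck_at(t1,depot)}
  through step 1 (drive(t1,whs2,depot)): drop {truck_at(t1,depot)}, keep {in(p3,t1), pkg_at(p2,depot)}, require {truck_at(t1,whs2)}
    → {in(p3,t1), pkg_at(p2,depot), truck_at(t1,whs2)}

== RESULT ==
["in(p3,t1)", "pkg_at(p2,depot)", "truck_at(t1,whs2)"]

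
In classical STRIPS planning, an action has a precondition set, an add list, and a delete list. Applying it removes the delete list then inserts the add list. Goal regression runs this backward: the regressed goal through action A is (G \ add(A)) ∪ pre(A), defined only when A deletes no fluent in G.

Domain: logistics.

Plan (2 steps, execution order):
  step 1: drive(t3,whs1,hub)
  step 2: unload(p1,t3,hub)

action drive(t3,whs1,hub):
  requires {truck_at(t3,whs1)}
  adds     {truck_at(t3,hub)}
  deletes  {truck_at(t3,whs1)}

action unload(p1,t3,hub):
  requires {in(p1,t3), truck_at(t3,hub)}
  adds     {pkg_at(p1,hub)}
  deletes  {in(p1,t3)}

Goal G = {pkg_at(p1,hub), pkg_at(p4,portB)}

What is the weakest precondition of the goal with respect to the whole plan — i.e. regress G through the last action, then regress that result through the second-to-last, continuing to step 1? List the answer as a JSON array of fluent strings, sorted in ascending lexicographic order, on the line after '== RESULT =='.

Work backward from the goal:
  through step 2 (unload(p1,t3,hub)): drop {pkg_at(p1,hub)}, keep {pkg_at(p4,portB)}, require {in(p1,t3), truck_at(t3,hub)}
    → {in(p1,t3), pkg_at(p4,portB), truck_at(t3,hub)}
  through step 1 (drive(t3,whs1,hub)): drop {truck_at(t3,hub)}, keep {in(p1,t3), pkg_at(p4,portB)}, require {truck_at(t3,whs1)}
    → {in(p1,t3), pkg_at(p4,portB), truck_at(t3,whs1)}

== RESULT ==
["in(p1,t3)", "pkg_at(p4,portB)", "truck_at(t3,whs1)"]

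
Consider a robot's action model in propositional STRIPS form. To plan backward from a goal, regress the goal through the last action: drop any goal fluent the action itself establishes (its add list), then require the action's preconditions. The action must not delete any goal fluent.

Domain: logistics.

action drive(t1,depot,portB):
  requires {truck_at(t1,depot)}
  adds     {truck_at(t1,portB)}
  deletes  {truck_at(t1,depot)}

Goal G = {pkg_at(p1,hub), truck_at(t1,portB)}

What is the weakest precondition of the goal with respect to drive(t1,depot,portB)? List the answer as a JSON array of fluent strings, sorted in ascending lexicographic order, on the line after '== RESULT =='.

Regress:
  G ∩ del = {}  (empty — regression defined)
  G \ add = {pkg_at(p1,hub), truck_at(t1,portB)} \ {truck_at(t1,portB)} = {pkg_at(p1,hub)}
  ∪ pre   = {pkg_at(p1,hub)} ∪ {truck_at(t1,depot)}
          = {pkg_at(p1,hub), truck_at(t1,depot)}

== RESULT ==
["pkg_at(p1,hub)", "truck_at(t1,depot)"]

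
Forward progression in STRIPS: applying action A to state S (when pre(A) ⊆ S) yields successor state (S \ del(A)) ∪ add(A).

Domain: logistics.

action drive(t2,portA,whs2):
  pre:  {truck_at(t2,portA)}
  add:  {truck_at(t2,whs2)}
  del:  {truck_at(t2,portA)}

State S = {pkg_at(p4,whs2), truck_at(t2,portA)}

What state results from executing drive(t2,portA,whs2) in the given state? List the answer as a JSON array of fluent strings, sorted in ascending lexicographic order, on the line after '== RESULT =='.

Compute (S \ del) ∪ add:
  pre ⊆ S: {truck_at(t2,portA)} ⊆ S  — applicable
  S \ del = {pkg_at(p4,whs2)}
  ∪ add   = {pkg_at(p4,whs2), truck_at(t2,whs2)}

== RESULT ==
["pkg_at(p4,whs2)", "truck_at(t2,whs2)"]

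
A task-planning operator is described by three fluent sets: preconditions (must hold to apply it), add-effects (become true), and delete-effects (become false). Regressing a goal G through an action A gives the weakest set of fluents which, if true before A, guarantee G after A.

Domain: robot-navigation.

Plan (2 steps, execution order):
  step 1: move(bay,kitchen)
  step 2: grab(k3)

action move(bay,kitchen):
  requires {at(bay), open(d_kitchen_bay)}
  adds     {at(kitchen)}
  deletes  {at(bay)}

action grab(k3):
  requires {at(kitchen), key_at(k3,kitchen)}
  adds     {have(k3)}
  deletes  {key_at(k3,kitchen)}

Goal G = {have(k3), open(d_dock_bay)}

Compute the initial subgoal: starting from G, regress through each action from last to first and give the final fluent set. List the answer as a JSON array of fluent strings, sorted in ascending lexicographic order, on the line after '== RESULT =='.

Regress step by step:
  through step 2 (grab(k3)): drop {have(k3)}, keep {open(d_dock_bay)}, require {at(kitchen), key_at(k3,kitchen)}
    → {at(kitchen), key_at(k3,kitchen), open(d_dock_bay)}
  through step 1 (move(bay,kitchen)): drop {at(kitchen)}, keep {key_at(k3,kitchen), open(d_dock_bay)}, require {at(bay), open(d_kitchen_bay)}
    → {at(bay), key_at(k3,kitchen), open(d_dock_bay), open(d_kitchen_bay)}

== RESULT ==
["at(bay)", "key_at(k3,kitchen)", "open(d_dock_bay)", "open(d_kitchen_bay)"]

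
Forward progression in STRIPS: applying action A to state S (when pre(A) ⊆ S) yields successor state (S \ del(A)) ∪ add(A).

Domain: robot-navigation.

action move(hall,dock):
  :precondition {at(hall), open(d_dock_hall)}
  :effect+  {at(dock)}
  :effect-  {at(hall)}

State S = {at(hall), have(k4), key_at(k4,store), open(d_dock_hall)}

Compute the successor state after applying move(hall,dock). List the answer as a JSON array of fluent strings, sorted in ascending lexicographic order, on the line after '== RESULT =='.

Progress:
  pre ⊆ S: {at(hall), open(d_dock_hall)} ⊆ S  — applicable
  S \ del = {have(k4), key_at(k4,store), open(d_dock_hall)}
  ∪ add   = {at(dock), have(k4), key_at(k4,store), open(d_dock_hall)}

== RESULT ==
["at(dock)", "have(k4)", "key_at(k4,store)", "open(d_dock_hall)"]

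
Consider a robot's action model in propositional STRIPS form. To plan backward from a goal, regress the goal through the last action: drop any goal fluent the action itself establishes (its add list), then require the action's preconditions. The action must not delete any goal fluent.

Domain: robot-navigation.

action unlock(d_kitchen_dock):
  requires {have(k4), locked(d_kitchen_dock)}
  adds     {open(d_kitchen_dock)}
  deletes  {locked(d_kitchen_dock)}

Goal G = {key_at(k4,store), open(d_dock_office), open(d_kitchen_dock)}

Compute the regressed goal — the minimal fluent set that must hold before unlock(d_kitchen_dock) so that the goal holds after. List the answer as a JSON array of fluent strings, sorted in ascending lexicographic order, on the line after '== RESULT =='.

Compute (G \ add) ∪ pre:
  G ∩ del = {}  (empty — regression defined)
  G \ add = {key_at(k4,store), open(d_dock_office), open(d_kitchen_dock)} \ {open(d_kitchen_dock)} = {key_at(k4,store), open(d_dock_office)}
  ∪ pre   = {key_at(k4,store), open(d_dock_office)} ∪ {have(k4), locked(d_kitchen_dock)}
          = {have(k4), key_at(k4,store), locked(d_kitchen_dock), open(d_dock_office)}

== RESULT ==
["have(k4)", "key_at(k4,store)", "locked(d_kitchen_dock)", "open(d_dock_office)"]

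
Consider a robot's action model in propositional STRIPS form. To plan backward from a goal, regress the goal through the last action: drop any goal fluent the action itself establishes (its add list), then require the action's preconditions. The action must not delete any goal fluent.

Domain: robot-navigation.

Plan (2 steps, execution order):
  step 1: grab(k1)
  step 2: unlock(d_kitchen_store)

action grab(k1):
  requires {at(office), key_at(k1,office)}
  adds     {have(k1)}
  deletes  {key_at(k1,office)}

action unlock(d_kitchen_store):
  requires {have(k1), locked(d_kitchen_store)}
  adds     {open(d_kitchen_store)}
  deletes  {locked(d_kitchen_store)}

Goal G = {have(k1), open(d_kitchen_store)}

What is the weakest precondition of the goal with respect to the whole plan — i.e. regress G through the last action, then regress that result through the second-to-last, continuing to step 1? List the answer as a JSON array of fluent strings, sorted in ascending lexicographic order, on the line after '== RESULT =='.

Work backward from the goal:
  through step 2 (unlock(d_kitchen_store)): drop {open(d_kitchen_store)}, keep {have(k1)}, require {have(k1), locked(d_kitchen_store)}
    → {have(k1), locked(d_kitchen_store)}
  through step 1 (grab(k1)): drop {have(k1)}, keep {locked(d_kitchen_store)}, require {at(office), key_at(k1,office)}
    → {at(office), key_at(k1,office), locked(d_kitchen_store)}

== RESULT ==
["at(office)", "key_at(k1,office)", "locked(d_kitchen_store)"]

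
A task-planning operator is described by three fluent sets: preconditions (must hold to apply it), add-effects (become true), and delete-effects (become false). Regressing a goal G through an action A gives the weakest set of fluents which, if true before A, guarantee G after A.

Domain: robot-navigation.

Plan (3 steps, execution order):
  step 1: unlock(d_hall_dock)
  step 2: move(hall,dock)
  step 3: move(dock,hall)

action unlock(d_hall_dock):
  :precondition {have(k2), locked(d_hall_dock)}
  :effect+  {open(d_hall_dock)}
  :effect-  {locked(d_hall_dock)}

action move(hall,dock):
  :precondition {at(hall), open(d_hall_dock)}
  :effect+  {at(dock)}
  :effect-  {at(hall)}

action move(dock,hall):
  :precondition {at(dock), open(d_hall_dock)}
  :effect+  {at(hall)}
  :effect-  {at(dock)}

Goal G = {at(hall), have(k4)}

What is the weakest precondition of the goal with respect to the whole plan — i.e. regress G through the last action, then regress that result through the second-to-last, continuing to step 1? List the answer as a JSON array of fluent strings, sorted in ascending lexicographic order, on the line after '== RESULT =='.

Work backward from the goal:
  through step 3 (move(dock,hall)): drop {at(hall)}, keep {have(k4)}, require {at(dock), open(d_hall_dock)}
    → {at(dock), have(k4), open(d_hall_dock)}
  through step 2 (move(hall,dock)): drop {at(dock)}, keep {have(k4), open(d_hall_dock)}, require {at(hall), open(d_hall_dock)}
    → {at(hall), have(k4), open(d_hall_dock)}
  through step 1 (unlock(d_hall_dock)): drop {open(d_hall_dock)}, keep {at(hall), have(k4)}, require {have(k2), locked(d_hall_dock)}
    → {at(hall), have(k2), have(k4), locked(d_hall_dock)}

== RESULT ==
["at(hall)", "have(k2)", "have(k4)", "locked(d_hall_dock)"]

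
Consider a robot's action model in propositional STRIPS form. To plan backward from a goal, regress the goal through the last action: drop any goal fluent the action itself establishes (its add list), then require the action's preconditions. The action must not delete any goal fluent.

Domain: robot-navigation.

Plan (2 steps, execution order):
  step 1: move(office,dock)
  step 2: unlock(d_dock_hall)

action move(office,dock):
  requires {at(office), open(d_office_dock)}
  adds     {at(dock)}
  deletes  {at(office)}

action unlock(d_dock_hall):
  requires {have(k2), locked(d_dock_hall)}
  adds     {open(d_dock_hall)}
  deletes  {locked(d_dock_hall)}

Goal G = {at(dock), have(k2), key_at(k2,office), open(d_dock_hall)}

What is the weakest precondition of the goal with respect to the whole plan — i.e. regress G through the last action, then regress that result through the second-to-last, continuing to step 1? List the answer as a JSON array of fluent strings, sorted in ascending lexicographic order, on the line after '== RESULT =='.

Work backward from the goal:
  through step 2 (unlock(d_dock_hall)): drop {open(d_dock_hall)}, keep {at(dock), have(k2), key_at(k2,office)}, require {have(k2), locked(d_dock_hall)}
    → {at(dock), have(k2), key_at(k2,office), locked(d_dock_hall)}
  through step 1 (move(office,dock)): drop {at(dock)}, keep {have(k2), key_at(k2,office), locked(d_dock_hall)}, require {at(office), open(d_office_dock)}
    → {at(office), have(k2), key_at(k2,office), locked(d_dock_hall), open(d_office_dock)}

== RESULT ==
["at(office)", "have(k2)", "key_at(k2,office)", "locked(d_dock_hall)", "open(d_office_dock)"]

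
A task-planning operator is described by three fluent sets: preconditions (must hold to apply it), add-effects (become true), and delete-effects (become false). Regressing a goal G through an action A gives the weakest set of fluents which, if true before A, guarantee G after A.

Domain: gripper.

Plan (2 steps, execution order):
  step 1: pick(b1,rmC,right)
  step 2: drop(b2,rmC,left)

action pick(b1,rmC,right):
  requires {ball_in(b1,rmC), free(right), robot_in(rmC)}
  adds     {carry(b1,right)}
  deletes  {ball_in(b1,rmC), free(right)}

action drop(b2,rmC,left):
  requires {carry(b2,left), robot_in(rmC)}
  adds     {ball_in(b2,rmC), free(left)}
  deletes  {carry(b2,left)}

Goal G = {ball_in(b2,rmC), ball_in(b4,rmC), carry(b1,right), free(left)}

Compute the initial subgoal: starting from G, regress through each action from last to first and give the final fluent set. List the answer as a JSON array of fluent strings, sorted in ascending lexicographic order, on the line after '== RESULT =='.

Regress step by step:
  through step 2 (drop(b2,rmC,left)): drop {ball_in(b2,rmC), free(left)}, keep {ball_in(b4,rmC), carry(b1,right)}, require {carry(b2,left), robot_in(rmC)}
    → {ball_in(b4,rmC), carry(b1,right), carry(b2,left), robot_in(rmC)}
  through step 1 (pick(b1,rmC,right)): drop {carry(b1,right)}, keep {ball_in(b4,rmC), carry(b2,left), robot_in(rmC)}, require {ball_in(b1,rmC), free(right), robot_in(rmC)}
    → {ball_in(b1,rmC), ball_in(b4,rmC), carry(b2,left), free(right), robot_in(rmC)}

== RESULT ==
["ball_in(b1,rmC)", "ball_in(b4,rmC)", "carry(b2,left)", "free(right)", "robot_in(rmC)"]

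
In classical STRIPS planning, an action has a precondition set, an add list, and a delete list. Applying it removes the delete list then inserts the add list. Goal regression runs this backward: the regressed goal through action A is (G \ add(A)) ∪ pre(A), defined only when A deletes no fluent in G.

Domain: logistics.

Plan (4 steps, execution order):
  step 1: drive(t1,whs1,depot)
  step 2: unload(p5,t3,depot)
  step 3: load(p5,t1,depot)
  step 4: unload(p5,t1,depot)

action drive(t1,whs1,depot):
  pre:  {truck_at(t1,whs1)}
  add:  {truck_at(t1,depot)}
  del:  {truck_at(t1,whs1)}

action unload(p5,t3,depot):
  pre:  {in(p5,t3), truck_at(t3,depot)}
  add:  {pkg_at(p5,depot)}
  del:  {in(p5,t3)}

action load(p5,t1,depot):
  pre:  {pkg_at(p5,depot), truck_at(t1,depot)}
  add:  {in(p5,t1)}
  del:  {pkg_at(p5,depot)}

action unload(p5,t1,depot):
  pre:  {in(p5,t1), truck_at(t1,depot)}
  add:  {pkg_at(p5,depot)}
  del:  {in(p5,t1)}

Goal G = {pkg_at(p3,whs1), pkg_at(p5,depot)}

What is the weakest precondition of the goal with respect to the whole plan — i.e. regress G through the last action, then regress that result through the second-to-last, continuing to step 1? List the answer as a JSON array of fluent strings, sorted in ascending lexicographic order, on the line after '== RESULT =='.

Work backward from the goal:
  through step 4 (unload(p5,t1,depot)): drop {pkg_at(p5,depot)}, keep {pkg_at(p3,whs1)}, require {in(p5,t1), truck_at(t1,depot)}
    → {in(p5,t1), pkg_at(p3,whs1), truck_at(t1,depot)}
  through step 3 (load(p5,t1,depot)): drop {in(p5,t1)}, keep {pkg_at(p3,whs1), truck_at(t1,depot)}, require {pkg_at(p5,depot), truck_at(t1,depot)}
    → {pkg_at(p3,whs1), pkg_at(p5,depot), truck_at(t1,depot)}
  through step 2 (unload(p5,t3,depot)): drop {pkg_at(p5,depot)}, keep {pkg_at(p3,whs1), truck_at(t1,depot)}, require {in(p5,t3), truck_at(t3,depot)}
    → {in(p5,t3), pkg_at(p3,whs1), truck_at(t1,depot), truck_at(t3,depot)}
  through step 1 (drive(t1,whs1,depot)): drop {truck_at(t1,depot)}, keep {in(p5,t3), pkg_at(p3,whs1), truck_at(t3,depot)}, require {truck_at(t1,whs1)}
    → {in(p5,t3), pkg_at(p3,whs1), truck_at(t1,whs1), truck_at(t3,depot)}

== RESULT ==
["in(p5,t3)", "pkg_at(p3,whs1)", "truck_at(t1,whs1)", "truck_at(t3,depot)"]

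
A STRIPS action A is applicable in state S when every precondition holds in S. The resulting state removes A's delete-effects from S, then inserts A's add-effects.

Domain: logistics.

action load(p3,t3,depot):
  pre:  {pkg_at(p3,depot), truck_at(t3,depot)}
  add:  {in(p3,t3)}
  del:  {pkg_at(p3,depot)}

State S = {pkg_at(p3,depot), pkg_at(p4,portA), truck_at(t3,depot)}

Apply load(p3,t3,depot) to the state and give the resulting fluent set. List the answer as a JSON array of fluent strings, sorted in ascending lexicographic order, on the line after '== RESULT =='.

Compute (S \ del) ∪ add:
  pre ⊆ S: {pkg_at(p3,depot), truck_at(t3,depot)} ⊆ S  — applicable
  S \ del = {pkg_at(p4,portA), truck_at(t3,depot)}
  ∪ add   = {in(p3,t3), pkg_at(p4,portA), truck_at(t3,depot)}

== RESULT ==
["in(p3,t3)", "pkg_at(p4,portA)", "truck_at(t3,depot)"]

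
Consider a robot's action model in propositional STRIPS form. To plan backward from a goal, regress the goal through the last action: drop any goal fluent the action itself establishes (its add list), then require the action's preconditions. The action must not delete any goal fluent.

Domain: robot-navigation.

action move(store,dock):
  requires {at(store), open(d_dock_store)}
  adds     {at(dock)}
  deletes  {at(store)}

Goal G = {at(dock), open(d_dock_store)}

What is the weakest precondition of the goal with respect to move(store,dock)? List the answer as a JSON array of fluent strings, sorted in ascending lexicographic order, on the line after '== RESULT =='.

Regress:
  G ∩ del = {}  (empty — regression defined)
  G \ add = {at(dock), open(d_dock_store)} \ {at(dock)} = {open(d_dock_store)}
  ∪ pre   = {open(d_dock_store)} ∪ {at(store), open(d_dock_store)}
          = {at(store), open(d_dock_store)}

== RESULT ==
["at(store)", "open(d_dock_store)"]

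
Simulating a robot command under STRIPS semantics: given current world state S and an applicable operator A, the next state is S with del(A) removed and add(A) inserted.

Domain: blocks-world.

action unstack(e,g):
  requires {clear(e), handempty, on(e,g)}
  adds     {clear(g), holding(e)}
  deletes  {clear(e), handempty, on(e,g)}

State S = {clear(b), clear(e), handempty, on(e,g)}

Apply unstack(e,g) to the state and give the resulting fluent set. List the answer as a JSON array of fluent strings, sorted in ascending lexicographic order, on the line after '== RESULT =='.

Progress:
  pre ⊆ S: {clear(e), handempty, on(e,g)} ⊆ S  — applicable
  S \ del = {clear(b)}
  ∪ add   = {clear(b), clear(g), holding(e)}

== RESULT ==
["clear(b)", "clear(g)", "holding(e)"]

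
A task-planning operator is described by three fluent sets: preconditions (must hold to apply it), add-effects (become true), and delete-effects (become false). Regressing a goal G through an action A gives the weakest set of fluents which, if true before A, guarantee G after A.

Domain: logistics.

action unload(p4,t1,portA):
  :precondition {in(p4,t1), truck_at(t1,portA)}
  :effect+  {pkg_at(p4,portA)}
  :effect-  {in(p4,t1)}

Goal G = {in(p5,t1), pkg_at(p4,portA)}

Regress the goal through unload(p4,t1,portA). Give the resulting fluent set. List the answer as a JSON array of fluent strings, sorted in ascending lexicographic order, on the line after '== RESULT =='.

Regress:
  G ∩ del = {}  (empty — regression defined)
  G \ add = {in(p5,t1), pkg_at(p4,portA)} \ {pkg_at(p4,portA)} = {in(p5,t1)}
  ∪ pre   = {in(p5,t1)} ∪ {in(p4,t1), truck_at(t1,portA)}
          = {in(p4,t1), in(p5,t1), truck_at(t1,portA)}

== RESULT ==
["in(p4,t1)", "in(p5,t1)", "truck_at(t1,portA)"]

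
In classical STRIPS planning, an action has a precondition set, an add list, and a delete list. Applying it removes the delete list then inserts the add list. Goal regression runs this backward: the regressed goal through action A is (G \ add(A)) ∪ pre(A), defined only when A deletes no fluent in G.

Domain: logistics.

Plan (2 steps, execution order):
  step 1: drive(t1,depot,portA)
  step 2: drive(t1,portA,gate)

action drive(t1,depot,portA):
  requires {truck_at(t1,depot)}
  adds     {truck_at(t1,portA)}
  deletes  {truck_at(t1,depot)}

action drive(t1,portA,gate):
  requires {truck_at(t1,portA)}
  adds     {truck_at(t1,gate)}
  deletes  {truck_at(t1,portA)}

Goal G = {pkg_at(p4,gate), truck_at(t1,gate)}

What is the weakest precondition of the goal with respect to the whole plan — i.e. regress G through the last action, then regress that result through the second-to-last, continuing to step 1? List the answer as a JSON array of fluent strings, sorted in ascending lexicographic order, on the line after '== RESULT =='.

Regress step by step:
  through step 2 (drive(t1,portA,gate)): drop {truck_at(t1,gate)}, keep {pkg_at(p4,gate)}, require {truck_at(t1,portA)}
    → {pkg_at(p4,gate), truck_at(t1,portA)}
  through step 1 (drive(t1,depot,portA)): drop {truck_at(t1,portA)}, keep {pkg_at(p4,gate)}, require {truck_at(t1,depot)}
    → {pkg_at(p4,gate), truck_at(t1,depot)}

== RESULT ==
["pkg_at(p4,gate)", "truck_at(t1,depot)"]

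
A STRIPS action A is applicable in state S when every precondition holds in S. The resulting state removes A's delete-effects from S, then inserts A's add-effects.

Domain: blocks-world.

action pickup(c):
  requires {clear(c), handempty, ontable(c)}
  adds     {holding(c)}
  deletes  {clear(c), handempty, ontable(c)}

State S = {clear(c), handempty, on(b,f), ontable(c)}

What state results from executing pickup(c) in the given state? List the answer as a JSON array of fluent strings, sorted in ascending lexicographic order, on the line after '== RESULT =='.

Compute (S \ del) ∪ add:
  pre ⊆ S: {clear(c), handempty, ontable(c)} ⊆ S  — applicable
  S \ del = {on(b,f)}
  ∪ add   = {holding(c), on(b,f)}

== RESULT ==
["holding(c)", "on(b,f)"]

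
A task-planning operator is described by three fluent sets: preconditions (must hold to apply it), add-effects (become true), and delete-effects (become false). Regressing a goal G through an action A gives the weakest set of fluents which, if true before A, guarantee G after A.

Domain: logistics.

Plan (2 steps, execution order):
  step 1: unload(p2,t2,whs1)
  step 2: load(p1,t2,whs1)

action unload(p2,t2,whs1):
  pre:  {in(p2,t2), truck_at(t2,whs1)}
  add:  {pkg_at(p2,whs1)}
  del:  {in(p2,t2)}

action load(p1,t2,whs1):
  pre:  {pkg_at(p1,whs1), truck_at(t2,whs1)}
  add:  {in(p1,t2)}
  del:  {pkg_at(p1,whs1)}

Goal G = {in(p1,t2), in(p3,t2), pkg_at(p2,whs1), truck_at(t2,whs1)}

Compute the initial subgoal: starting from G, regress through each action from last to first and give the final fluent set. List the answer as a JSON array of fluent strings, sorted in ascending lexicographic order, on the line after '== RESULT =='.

Regress step by step:
  through step 2 (load(p1,t2,whs1)): drop {in(p1,t2)}, keep {in(p3,t2), pkg_at(p2,whs1), truck_at(t2,whs1)}, require {pkg_at(p1,whs1), truck_at(t2,whs1)}
    → {in(p3,t2), pkg_at(p1,whs1), pkg_at(p2,whs1), truck_at(t2,whs1)}
  through step 1 (unload(p2,t2,whs1)): drop {pkg_at(p2,whs1)}, keep {in(p3,t2), pkg_at(p1,whs1), truck_at(t2,whs1)}, require {in(p2,t2), truck_at(t2,whs1)}
    → {in(p2,t2), in(p3,t2), pkg_at(p1,whs1), truck_at(t2,whs1)}

== RESULT ==
["in(p2,t2)", "in(p3,t2)", "pkg_at(p1,whs1)", "truck_at(t2,whs1)"]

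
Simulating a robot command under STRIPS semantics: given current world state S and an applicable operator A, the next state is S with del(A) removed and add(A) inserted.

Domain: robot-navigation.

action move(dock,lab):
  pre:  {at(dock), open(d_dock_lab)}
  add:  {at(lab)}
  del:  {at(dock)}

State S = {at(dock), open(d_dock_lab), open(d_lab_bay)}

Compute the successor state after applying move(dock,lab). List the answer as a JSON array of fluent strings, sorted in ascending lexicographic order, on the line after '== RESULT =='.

Compute (S \ del) ∪ add:
  pre ⊆ S: {at(dock), open(d_dock_lab)} ⊆ S  — applicable
  S \ del = {open(d_dock_lab), open(d_lab_bay)}
  ∪ add   = {at(lab), open(d_dock_lab), open(d_lab_bay)}

== RESULT ==
["at(lab)", "open(d_dock_lab)", "open(d_lab_bay)"]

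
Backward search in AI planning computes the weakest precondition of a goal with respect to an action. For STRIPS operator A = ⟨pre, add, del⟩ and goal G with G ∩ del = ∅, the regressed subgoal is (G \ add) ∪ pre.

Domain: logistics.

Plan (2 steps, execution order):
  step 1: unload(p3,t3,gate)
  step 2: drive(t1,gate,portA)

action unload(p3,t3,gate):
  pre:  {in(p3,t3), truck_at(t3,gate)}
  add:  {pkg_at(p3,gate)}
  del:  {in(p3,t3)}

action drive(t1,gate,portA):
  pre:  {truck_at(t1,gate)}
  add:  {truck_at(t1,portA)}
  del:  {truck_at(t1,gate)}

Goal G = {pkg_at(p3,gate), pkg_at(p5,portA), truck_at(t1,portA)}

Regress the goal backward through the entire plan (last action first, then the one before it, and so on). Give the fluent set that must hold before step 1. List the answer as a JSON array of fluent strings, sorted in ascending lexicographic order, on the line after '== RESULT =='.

Regress step by step:
  through step 2 (drive(t1,gate,portA)): drop {truck_at(t1,portA)}, keep {pkg_at(p3,gate), pkg_at(p5,portA)}, require {truck_at(t1,gate)}
    → {pkg_at(p3,gate), pkg_at(p5,portA), truck_at(t1,gate)}
  through step 1 (unload(p3,t3,gate)): drop {pkg_at(p3,gate)}, keep {pkg_at(p5,portA), truck_at(t1,gate)}, require {in(p3,t3), truck_at(t3,gate)}
    → {in(p3,t3), pkg_at(p5,portA), truck_at(t1,gate), truck_at(t3,gate)}

== RESULT ==
["in(p3,t3)", "pkg_at(p5,portA)", "truck_at(t1,gate)", "truck_at(t3,gate)"]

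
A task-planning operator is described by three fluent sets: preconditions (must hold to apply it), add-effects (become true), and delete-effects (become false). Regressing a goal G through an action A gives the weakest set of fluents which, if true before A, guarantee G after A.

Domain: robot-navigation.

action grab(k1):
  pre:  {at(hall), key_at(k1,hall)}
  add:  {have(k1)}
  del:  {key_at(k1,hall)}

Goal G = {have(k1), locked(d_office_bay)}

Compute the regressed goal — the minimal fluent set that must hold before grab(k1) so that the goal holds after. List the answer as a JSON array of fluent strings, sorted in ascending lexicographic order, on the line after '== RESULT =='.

Compute (G \ add) ∪ pre:
  G ∩ del = {}  (empty — regression defined)
  G \ add = {have(k1), locked(d_office_bay)} \ {have(k1)} = {locked(d_office_bay)}
  ∪ pre   = {locked(d_office_bay)} ∪ {at(hall), key_at(k1,hall)}
          = {at(hall), key_at(k1,hall), locked(d_office_bay)}

== RESULT ==
["at(hall)", "key_at(k1,hall)", "locked(d_office_bay)"]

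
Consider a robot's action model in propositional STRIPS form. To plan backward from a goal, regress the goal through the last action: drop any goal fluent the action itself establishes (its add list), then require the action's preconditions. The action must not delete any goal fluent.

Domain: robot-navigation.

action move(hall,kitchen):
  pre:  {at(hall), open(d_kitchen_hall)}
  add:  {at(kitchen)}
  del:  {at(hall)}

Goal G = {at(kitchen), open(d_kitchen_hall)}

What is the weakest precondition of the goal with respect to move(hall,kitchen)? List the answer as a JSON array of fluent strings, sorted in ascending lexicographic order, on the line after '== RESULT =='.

Regress:
  G ∩ del = {}  (empty — regression defined)
  G \ add = {at(kitchen), open(d_kitchen_hall)} \ {at(kitchen)} = {open(d_kitchen_hall)}
  ∪ pre   = {open(d_kitchen_hall)} ∪ {at(hall), open(d_kitchen_hall)}
          = {at(hall), open(d_kitchen_hall)}

== RESULT ==
["at(hall)", "open(d_kitchen_hall)"]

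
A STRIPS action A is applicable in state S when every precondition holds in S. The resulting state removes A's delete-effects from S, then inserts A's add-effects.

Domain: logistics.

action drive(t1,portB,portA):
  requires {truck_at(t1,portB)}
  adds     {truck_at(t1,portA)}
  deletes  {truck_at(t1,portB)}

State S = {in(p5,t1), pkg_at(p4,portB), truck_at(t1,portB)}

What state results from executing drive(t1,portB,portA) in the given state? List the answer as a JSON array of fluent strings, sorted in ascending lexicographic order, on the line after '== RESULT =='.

Progress:
  pre ⊆ S: {truck_at(t1,portB)} ⊆ S  — applicable
  S \ del = {in(p5,t1), pkg_at(p4,portB)}
  ∪ add   = {in(p5,t1), pkg_at(p4,portB), truck_at(t1,portA)}

== RESULT ==
["in(p5,t1)", "pkg_at(p4,portB)", "truck_at(t1,portA)"]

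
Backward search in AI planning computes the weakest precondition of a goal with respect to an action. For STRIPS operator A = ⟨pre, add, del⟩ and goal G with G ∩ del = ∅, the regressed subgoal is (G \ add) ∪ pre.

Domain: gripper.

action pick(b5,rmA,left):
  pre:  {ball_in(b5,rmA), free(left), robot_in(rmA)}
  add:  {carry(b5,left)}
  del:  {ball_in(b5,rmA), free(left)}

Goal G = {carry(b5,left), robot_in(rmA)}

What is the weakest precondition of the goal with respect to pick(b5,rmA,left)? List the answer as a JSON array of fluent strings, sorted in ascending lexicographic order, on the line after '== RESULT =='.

Compute (G \ add) ∪ pre:
  G ∩ del = {}  (empty — regression defined)
  G \ add = {carry(b5,left), robot_in(rmA)} \ {carry(b5,left)} = {robot_in(rmA)}
  ∪ pre   = {robot_in(rmA)} ∪ {ball_in(b5,rmA), free(left), robot_in(rmA)}
          = {ball_in(b5,rmA), free(left), robot_in(rmA)}

== RESULT ==
["ball_in(b5,rmA)", "free(left)", "robot_in(rmA)"]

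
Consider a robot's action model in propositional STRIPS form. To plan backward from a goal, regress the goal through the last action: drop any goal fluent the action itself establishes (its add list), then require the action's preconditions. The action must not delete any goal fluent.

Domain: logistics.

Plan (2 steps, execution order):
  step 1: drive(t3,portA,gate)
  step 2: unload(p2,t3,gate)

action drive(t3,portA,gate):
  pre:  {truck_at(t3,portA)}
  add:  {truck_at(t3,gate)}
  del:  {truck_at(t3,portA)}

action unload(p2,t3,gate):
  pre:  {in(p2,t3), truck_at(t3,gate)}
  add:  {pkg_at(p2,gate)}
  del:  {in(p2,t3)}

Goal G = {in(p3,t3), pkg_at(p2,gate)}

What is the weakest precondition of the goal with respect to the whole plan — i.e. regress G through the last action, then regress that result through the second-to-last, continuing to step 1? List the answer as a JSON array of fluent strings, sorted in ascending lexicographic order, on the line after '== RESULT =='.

Regress step by step:
  through step 2 (unload(p2,t3,gate)): drop {pkg_at(p2,gate)}, keep {in(p3,t3)}, require {in(p2,t3), truck_at(t3,gate)}
    → {in(p2,t3), in(p3,t3), truck_at(t3,gate)}
  through step 1 (drive(t3,portA,gate)): drop {truck_at(t3,gate)}, keep {in(p2,t3), in(p3,t3)}, require {truck_at(t3,portA)}
    → {in(p2,t3), in(p3,t3), truck_at(t3,portA)}

== RESULT ==
["in(p2,t3)", "in(p3,t3)", "truck_at(t3,portA)"]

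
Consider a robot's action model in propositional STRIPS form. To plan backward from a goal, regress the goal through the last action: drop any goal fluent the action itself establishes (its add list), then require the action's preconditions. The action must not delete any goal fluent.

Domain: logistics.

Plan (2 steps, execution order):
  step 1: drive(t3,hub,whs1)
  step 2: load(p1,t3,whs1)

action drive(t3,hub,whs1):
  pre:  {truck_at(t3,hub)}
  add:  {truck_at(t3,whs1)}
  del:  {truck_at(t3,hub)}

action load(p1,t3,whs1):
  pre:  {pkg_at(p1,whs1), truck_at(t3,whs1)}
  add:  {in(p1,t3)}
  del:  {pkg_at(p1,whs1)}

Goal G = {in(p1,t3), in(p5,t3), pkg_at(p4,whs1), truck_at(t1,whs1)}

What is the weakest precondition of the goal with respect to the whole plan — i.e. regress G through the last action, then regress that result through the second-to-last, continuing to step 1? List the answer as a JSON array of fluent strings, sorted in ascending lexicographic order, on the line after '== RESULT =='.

Regress step by step:
  through step 2 (load(p1,t3,whs1)): drop {in(p1,t3)}, keep {in(p5,t3), pkg_at(p4,whs1), truck_at(t1,whs1)}, require {pkg_at(p1,whs1), truck_at(t3,whs1)}
    → {in(p5,t3), pkg_at(p1,whs1), pkg_at(p4,whs1), truck_at(t1,whs1), truck_at(t3,whs1)}
  through step 1 (drive(t3,hub,whs1)): drop {truck_at(t3,whs1)}, keep {in(p5,t3), pkg_at(p1,whs1), pkg_at(p4,whs1), truck_at(t1,whs1)}, require {truck_at(t3,hub)}
    → {in(p5,t3), pkg_at(p1,whs1), pkg_at(p4,whs1), truck_at(t1,whs1), truck_at(t3,hub)}

== RESULT ==
["in(p5,t3)", "pkg_at(p1,whs1)", "pkg_at(p4,whs1)", "truck_at(t1,whs1)", "truck_at(t3,hub)"]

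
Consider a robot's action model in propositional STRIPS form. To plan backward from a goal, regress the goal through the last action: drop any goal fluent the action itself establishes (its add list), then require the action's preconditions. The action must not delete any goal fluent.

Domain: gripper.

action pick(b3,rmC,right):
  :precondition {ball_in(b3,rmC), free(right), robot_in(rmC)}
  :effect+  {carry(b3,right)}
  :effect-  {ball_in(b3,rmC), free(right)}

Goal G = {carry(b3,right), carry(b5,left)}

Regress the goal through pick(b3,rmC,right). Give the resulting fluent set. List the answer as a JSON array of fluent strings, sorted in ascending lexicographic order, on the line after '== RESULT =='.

Compute (G \ add) ∪ pre:
  G ∩ del = {}  (empty — regression defined)
  G \ add = {carry(b3,right), carry(b5,left)} \ {carry(b3,right)} = {carry(b5,left)}
  ∪ pre   = {carry(b5,left)} ∪ {ball_in(b3,rmC), free(right), robot_in(rmC)}
          = {ball_in(b3,rmC), carry(b5,left), free(right), robot_in(rmC)}

== RESULT ==
["ball_in(b3,rmC)", "carry(b5,left)", "free(right)", "robot_in(rmC)"]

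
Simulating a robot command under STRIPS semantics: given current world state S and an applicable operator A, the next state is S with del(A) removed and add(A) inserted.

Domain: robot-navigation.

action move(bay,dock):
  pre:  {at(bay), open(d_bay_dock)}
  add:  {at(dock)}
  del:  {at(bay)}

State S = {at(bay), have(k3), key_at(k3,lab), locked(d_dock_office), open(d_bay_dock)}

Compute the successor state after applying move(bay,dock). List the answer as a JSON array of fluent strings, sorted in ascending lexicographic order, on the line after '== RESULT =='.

Compute (S \ del) ∪ add:
  pre ⊆ S: {at(bay), open(d_bay_dock)} ⊆ S  — applicable
  S \ del = {have(k3), key_at(k3,lab), locked(d_dock_office), open(d_bay_dock)}
  ∪ add   = {at(dock), have(k3), key_at(k3,lab), locked(d_dock_office), open(d_bay_dock)}

== RESULT ==
["at(dock)", "have(k3)", "key_at(k3,lab)", "locked(d_dock_office)", "open(d_bay_dock)"]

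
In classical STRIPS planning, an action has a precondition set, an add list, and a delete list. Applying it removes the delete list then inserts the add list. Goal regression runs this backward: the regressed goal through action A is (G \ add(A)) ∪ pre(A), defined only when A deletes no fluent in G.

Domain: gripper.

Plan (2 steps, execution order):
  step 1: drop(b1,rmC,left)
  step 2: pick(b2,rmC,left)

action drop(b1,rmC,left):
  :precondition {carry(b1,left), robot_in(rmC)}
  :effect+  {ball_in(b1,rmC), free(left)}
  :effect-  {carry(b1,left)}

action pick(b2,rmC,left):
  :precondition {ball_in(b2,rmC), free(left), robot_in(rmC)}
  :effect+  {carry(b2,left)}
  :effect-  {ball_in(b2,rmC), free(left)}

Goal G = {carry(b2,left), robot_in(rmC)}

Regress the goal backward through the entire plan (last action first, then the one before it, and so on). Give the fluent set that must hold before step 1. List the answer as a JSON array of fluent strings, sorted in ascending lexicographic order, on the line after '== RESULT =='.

Work backward from the goal:
  through step 2 (pick(b2,rmC,left)): drop {carry(b2,left)}, keep {robot_in(rmC)}, require {ball_in(b2,rmC), free(left), robot_in(rmC)}
    → {ball_in(b2,rmC), free(left), robot_in(rmC)}
  through step 1 (drop(b1,rmC,left)): drop {free(left)}, keep {ball_in(b2,rmC), robot_in(rmC)}, require {carry(b1,left), robot_in(rmC)}
    → {ball_in(b2,rmC), carry(b1,left), robot_in(rmC)}

== RESULT ==
["ball_in(b2,rmC)", "carry(b1,left)", "robot_in(rmC)"]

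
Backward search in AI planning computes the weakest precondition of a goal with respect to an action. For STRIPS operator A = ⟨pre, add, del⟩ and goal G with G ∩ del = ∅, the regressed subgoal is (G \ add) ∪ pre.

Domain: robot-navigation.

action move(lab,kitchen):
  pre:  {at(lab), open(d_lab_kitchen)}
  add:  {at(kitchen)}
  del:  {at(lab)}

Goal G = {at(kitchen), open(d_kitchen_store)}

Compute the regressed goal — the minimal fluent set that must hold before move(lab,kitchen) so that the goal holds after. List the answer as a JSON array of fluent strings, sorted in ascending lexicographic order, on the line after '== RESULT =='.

Regress:
  G ∩ del = {}  (empty — regression defined)
  G \ add = {at(kitchen), open(d_kitchen_store)} \ {at(kitchen)} = {open(d_kitchen_store)}
  ∪ pre   = {open(d_kitchen_store)} ∪ {at(lab), open(d_lab_kitchen)}
          = {at(lab), open(d_kitchen_store), open(d_lab_kitchen)}

== RESULT ==
["at(lab)", "open(d_kitchen_store)", "open(d_lab_kitchen)"]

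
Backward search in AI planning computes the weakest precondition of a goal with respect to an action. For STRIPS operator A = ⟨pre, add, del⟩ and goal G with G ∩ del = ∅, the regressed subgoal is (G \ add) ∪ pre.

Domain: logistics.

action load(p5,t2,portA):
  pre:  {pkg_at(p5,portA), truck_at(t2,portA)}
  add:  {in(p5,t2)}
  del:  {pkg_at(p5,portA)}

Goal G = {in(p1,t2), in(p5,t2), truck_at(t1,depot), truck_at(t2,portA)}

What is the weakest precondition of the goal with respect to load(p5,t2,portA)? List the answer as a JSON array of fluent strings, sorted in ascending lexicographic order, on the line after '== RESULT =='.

Compute (G \ add) ∪ pre:
  G ∩ del = {}  (empty — regression defined)
  G \ add = {in(p1,t2), in(p5,t2), truck_at(t1,depot), truck_at(t2,portA)} \ {in(p5,t2)} = {in(p1,t2), truck_at(t1,depot), truck_at(t2,portA)}
  ∪ pre   = {in(p1,t2), truck_at(t1,depot), truck_at(t2,portA)} ∪ {pkg_at(p5,portA), truck_at(t2,portA)}
          = {in(p1,t2), pkg_at(p5,portA), truck_at(t1,depot), truck_at(t2,portA)}

== RESULT ==
["in(p1,t2)", "pkg_at(p5,portA)", "truck_at(t1,depot)", "truck_at(t2,portA)"]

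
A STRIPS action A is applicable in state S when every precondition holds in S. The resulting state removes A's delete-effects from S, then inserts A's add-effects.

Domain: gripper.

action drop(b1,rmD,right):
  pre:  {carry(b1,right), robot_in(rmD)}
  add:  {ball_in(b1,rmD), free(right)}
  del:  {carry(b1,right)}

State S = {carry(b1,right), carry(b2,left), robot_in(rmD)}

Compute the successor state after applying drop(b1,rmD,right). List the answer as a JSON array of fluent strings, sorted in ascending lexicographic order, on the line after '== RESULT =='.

Compute (S \ del) ∪ add:
  pre ⊆ S: {carry(b1,right), robot_in(rmD)} ⊆ S  — applicable
  S \ del = {carry(b2,left), robot_in(rmD)}
  ∪ add   = {ball_in(b1,rmD), carry(b2,left), free(right), robot_in(rmD)}

== RESULT ==
["ball_in(b1,rmD)", "carry(b2,left)", "free(right)", "robot_in(rmD)"]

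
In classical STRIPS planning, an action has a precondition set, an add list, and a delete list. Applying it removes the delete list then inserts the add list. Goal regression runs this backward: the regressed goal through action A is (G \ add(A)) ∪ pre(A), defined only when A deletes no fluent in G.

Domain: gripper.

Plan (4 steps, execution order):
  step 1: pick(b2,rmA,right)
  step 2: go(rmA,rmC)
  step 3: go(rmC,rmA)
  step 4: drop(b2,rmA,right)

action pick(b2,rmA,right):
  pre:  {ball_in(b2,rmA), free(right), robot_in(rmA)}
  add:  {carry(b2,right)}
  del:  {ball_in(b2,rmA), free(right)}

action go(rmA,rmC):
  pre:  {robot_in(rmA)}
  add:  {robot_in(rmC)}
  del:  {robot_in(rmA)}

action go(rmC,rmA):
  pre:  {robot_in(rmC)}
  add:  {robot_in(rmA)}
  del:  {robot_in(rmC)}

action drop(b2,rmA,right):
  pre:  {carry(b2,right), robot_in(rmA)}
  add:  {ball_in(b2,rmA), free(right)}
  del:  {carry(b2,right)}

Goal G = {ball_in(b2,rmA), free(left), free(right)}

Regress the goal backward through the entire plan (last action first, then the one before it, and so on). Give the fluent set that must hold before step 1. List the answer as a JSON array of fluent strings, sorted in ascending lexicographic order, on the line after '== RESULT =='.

Regress step by step:
  through step 4 (drop(b2,rmA,right)): drop {ball_in(b2,rmA), free(right)}, keep {free(left)}, require {carry(b2,right), robot_in(rmA)}
    → {carry(b2,right), free(left), robot_in(rmA)}
  through step 3 (go(rmC,rmA)): drop {robot_in(rmA)}, keep {carry(b2,right), free(left)}, require {robot_in(rmC)}
    → {carry(b2,right), free(left), robot_in(rmC)}
  through step 2 (go(rmA,rmC)): drop {robot_in(rmC)}, keep {carry(b2,right), free(left)}, require {robot_in(rmA)}
    → {carry(b2,right), free(left), robot_in(rmA)}
  through step 1 (pick(b2,rmA,right)): drop {carry(b2,right)}, keep {free(left), robot_in(rmA)}, require {ball_in(b2,rmA), free(right), robot_in(rmA)}
    → {ball_in(b2,rmA), free(left), free(right), robot_in(rmA)}

== RESULT ==
["ball_in(b2,rmA)", "free(left)", "free(right)", "robot_in(rmA)"]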